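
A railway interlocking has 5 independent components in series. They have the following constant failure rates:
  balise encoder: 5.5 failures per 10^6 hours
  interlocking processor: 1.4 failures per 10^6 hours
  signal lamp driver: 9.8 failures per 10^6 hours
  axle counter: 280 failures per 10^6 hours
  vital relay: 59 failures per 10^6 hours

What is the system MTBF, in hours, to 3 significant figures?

Series of exponential components: λ_sys = Σ λ_i
λ_sys = 0.0000055 + 0.0000014 + 0.0000098 + 0.00028 + 0.000059 = 3.5570e-04 /h
MTBF = 1 / λ_sys = 2810 h

2810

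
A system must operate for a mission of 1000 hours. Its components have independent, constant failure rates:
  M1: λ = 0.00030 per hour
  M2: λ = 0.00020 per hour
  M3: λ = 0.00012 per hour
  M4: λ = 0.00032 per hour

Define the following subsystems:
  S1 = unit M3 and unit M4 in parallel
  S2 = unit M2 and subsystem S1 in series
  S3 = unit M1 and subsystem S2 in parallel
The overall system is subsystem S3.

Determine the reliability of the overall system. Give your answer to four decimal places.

R(M1) = exp(−0.00030 × 1000) = 0.740818
R(M2) = exp(−0.00020 × 1000) = 0.818731
R(M3) = exp(−0.00012 × 1000) = 0.886920
R(M4) = exp(−0.00032 × 1000) = 0.726149
Parallel (M3 and M4): 1 − (1 − 0.886920)(1 − 0.726149) = 0.969033
Series (M2 and [0.969033]): 0.818731 × 0.969033 = 0.793377
Parallel (M1 and [0.793377]): 1 − (1 − 0.740818)(1 − 0.793377) = 0.9464

0.9464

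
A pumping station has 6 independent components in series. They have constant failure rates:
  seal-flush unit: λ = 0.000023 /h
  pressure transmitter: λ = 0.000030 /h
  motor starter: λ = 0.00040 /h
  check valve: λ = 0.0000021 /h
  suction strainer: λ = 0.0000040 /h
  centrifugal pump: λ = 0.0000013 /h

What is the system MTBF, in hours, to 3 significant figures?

Series of exponential components: λ_sys = Σ λ_i
λ_sys = 0.000023 + 0.000030 + 0.00040 + 0.0000021 + 0.0000040 + 0.0000013 = 4.6040e-04 /h
MTBF = 1 / λ_sys = 2170 h

2170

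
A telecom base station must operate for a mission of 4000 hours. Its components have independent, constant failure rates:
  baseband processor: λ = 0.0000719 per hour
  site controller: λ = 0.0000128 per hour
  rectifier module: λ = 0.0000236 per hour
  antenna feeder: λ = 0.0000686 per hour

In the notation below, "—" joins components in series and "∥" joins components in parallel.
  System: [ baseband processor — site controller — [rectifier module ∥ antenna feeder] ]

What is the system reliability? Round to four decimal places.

0.6972

R(baseband processor) = exp(−0.0000719 × 4000) = 0.750062
R(site controller) = exp(−0.0000128 × 4000) = 0.950089
R(rectifier module) = exp(−0.0000236 × 4000) = 0.909919
R(antenna feeder) = exp(−0.0000686 × 4000) = 0.760028
Parallel (rectifier module and antenna feeder): 1 − (1 − 0.909919)(1 − 0.760028) = 0.978383
Series (baseband processor, site controller, and [0.978383]): 0.750062 × 0.950089 × 0.978383 = 0.6972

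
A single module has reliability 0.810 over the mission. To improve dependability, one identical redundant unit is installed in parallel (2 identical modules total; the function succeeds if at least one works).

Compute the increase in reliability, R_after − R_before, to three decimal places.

R_before = 0.810
R_after = 1 − (1 − 0.810)^2 = 0.964
ΔR = 0.964 − 0.810 = 0.154

0.154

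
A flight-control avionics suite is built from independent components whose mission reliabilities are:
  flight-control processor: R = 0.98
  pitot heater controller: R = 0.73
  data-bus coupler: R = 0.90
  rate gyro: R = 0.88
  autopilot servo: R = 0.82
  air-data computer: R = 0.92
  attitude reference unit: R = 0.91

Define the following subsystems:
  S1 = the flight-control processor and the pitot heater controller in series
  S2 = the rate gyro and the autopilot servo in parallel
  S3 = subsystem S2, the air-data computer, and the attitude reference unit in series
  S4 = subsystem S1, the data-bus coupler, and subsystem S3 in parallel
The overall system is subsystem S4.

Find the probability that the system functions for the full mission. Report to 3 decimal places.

Series (flight-control processor and pitot heater controller): 0.98000 × 0.73000 = 0.71540
Parallel (rate gyro and autopilot servo): 1 − (1 − 0.88000)(1 − 0.82000) = 0.97840
Series ([0.97840], air-data computer, and attitude reference unit): 0.97840 × 0.92000 × 0.91000 = 0.81912
Parallel ([0.71540], data-bus coupler, and [0.81912]): 1 − (1 − 0.71540)(1 − 0.90000)(1 − 0.81912) = 0.995

0.995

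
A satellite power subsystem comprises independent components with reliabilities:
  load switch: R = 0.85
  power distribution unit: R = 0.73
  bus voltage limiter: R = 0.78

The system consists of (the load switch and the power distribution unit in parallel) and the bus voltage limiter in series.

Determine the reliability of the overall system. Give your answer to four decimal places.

0.7484

Parallel (load switch and power distribution unit): 1 − (1 − 0.850000)(1 − 0.730000) = 0.959500
Series ([0.959500] and bus voltage limiter): 0.959500 × 0.780000 = 0.7484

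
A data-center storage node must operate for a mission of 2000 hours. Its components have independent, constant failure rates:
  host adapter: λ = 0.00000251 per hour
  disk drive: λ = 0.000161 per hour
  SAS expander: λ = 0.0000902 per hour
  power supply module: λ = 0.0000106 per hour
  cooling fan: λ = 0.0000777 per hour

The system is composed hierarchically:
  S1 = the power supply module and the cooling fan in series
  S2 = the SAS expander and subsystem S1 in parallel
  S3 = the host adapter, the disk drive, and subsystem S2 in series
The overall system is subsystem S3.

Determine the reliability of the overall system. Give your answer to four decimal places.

R(host adapter) = exp(−0.00000251 × 2000) = 0.994993
R(disk drive) = exp(−0.000161 × 2000) = 0.724698
R(SAS expander) = exp(−0.0000902 × 2000) = 0.834936
R(power supply module) = exp(−0.0000106 × 2000) = 0.979023
R(cooling fan) = exp(−0.0000777 × 2000) = 0.856073
Series (power supply module and cooling fan): 0.979023 × 0.856073 = 0.838115
Parallel (SAS expander and [0.838115]): 1 − (1 − 0.834936)(1 − 0.838115) = 0.973279
Series (host adapter, disk drive, and [0.973279]): 0.994993 × 0.724698 × 0.973279 = 0.7018

0.7018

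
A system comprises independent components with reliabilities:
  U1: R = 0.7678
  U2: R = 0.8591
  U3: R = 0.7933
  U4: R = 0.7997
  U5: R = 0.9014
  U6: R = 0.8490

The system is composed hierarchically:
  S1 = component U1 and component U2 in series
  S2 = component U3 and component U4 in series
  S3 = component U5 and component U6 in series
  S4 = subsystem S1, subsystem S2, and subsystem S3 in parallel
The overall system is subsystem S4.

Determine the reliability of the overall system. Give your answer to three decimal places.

0.971

Series (U1 and U2): 0.76780 × 0.85910 = 0.65962
Series (U3 and U4): 0.79330 × 0.79970 = 0.63440
Series (U5 and U6): 0.90140 × 0.84900 = 0.76529
Parallel ([0.65962], [0.63440], and [0.76529]): 1 − (1 − 0.65962)(1 − 0.63440)(1 − 0.76529) = 0.971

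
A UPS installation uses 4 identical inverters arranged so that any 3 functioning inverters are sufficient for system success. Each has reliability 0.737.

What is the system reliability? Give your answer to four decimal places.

0.7162

R = Σ_{i=3}^{4} C(4,i) p^i (1−p)^{4−i} with p = 0.737
C(4,3)·0.737^3·0.263^1 = 0.421132
C(4,4)·0.737^4·0.263^0 = 0.295033
Sum = 0.7162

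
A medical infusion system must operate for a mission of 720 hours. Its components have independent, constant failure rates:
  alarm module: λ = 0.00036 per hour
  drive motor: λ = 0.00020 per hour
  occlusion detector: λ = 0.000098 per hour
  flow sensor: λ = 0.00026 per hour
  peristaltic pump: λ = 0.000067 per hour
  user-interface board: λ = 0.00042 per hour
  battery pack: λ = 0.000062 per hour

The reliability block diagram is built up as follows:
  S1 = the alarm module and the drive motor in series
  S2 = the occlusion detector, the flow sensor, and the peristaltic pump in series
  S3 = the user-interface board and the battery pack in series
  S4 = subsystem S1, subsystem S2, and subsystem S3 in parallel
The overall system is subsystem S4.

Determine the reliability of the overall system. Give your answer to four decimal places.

0.9744

R(alarm module) = exp(−0.00036 × 720) = 0.771669
R(drive motor) = exp(−0.00020 × 720) = 0.865888
R(occlusion detector) = exp(−0.000098 × 720) = 0.931872
R(flow sensor) = exp(−0.00026 × 720) = 0.829278
R(peristaltic pump) = exp(−0.000067 × 720) = 0.952905
R(user-interface board) = exp(−0.00042 × 720) = 0.739042
R(battery pack) = exp(−0.000062 × 720) = 0.956342
Series (alarm module and drive motor): 0.771669 × 0.865888 = 0.668179
Series (occlusion detector, flow sensor, and peristaltic pump): 0.931872 × 0.829278 × 0.952905 = 0.736387
Series (user-interface board and battery pack): 0.739042 × 0.956342 = 0.706777
Parallel ([0.668179], [0.736387], and [0.706777]): 1 − (1 − 0.668179)(1 − 0.736387)(1 − 0.706777) = 0.9744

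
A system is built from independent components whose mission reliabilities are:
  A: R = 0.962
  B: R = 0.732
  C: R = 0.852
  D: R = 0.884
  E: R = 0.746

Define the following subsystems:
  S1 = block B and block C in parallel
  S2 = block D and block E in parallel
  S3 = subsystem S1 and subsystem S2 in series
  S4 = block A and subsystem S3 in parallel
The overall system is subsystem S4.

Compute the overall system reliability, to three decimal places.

0.997

Parallel (B and C): 1 − (1 − 0.73200)(1 − 0.85200) = 0.96034
Parallel (D and E): 1 − (1 − 0.88400)(1 − 0.74600) = 0.97054
Series ([0.96034] and [0.97054]): 0.96034 × 0.97054 = 0.93205
Parallel (A and [0.93205]): 1 − (1 − 0.96200)(1 − 0.93205) = 0.997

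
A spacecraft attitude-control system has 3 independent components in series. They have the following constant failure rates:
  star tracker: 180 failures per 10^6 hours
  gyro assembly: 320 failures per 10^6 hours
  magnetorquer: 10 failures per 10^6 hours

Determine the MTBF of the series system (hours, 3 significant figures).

Series of exponential components: λ_sys = Σ λ_i
λ_sys = 0.00018 + 0.00032 + 0.000010 = 5.1000e-04 /h
MTBF = 1 / λ_sys = 1960 h

1960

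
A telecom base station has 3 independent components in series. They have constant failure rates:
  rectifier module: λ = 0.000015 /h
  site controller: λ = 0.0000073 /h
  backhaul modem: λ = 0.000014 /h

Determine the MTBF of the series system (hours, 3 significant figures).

Series of exponential components: λ_sys = Σ λ_i
λ_sys = 0.000015 + 0.0000073 + 0.000014 = 3.6300e-05 /h
MTBF = 1 / λ_sys = 27500 h

27500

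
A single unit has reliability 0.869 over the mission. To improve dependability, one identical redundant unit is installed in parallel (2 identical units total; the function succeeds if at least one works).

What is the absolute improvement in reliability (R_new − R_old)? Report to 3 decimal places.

0.114

R_before = 0.869
R_after = 1 − (1 − 0.869)^2 = 0.983
ΔR = 0.983 − 0.869 = 0.114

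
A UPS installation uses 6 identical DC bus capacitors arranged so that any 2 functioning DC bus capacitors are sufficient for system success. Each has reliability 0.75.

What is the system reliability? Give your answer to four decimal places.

0.9954

R = Σ_{i=2}^{6} C(6,i) p^i (1−p)^{6−i} with p = 0.75
C(6,2)·0.75^2·0.25^4 = 0.032959
C(6,3)·0.75^3·0.25^3 = 0.131836
C(6,4)·0.75^4·0.25^2 = 0.296631
C(6,5)·0.75^5·0.25^1 = 0.355957
C(6,6)·0.75^6·0.25^0 = 0.177979
Sum = 0.9954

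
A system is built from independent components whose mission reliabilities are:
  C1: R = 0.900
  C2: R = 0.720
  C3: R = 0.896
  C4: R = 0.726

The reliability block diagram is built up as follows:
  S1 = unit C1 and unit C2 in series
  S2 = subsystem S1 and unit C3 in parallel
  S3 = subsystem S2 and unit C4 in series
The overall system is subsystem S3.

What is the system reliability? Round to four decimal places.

0.6994

Series (C1 and C2): 0.900000 × 0.720000 = 0.648000
Parallel ([0.648000] and C3): 1 − (1 − 0.648000)(1 − 0.896000) = 0.963392
Series ([0.963392] and C4): 0.963392 × 0.726000 = 0.6994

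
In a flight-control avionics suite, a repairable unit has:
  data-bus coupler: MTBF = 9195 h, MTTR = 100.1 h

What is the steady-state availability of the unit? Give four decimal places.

A(data-bus coupler) = MTBF/(MTBF+MTTR) = 9195/(9195+100.1) = 0.9892

0.9892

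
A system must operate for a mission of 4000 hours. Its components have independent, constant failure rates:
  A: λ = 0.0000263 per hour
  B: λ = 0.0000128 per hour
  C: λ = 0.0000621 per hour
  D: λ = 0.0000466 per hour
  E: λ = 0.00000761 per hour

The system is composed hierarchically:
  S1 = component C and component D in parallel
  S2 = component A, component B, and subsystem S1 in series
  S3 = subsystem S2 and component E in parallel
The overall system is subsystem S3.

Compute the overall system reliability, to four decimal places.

R(A) = exp(−0.0000263 × 4000) = 0.900144
R(B) = exp(−0.0000128 × 4000) = 0.950089
R(C) = exp(−0.0000621 × 4000) = 0.780048
R(D) = exp(−0.0000466 × 4000) = 0.829942
R(E) = exp(−0.00000761 × 4000) = 0.970019
Parallel (C and D): 1 − (1 − 0.780048)(1 − 0.829942) = 0.962595
Series (A, B, and [0.962595]): 0.900144 × 0.950089 × 0.962595 = 0.823228
Parallel ([0.823228] and E): 1 − (1 − 0.823228)(1 − 0.970019) = 0.9947

0.9947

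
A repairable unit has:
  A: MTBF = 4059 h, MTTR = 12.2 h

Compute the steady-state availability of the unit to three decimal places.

A(A) = MTBF/(MTBF+MTTR) = 4059/(4059+12.2) = 0.997

0.997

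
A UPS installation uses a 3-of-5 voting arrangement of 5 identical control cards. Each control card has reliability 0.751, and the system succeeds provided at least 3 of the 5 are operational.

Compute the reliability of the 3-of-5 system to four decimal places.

0.8975

R = Σ_{i=3}^{5} C(5,i) p^i (1−p)^{5−i} with p = 0.751
C(5,3)·0.751^3·0.249^2 = 0.262614
C(5,4)·0.751^4·0.249^1 = 0.396031
C(5,5)·0.751^5·0.249^0 = 0.238891
Sum = 0.8975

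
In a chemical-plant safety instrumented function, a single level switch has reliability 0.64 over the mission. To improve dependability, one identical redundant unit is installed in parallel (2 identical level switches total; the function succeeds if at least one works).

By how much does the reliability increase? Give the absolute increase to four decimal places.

R_before = 0.64
R_after = 1 − (1 − 0.64)^2 = 0.8704
ΔR = 0.8704 − 0.64 = 0.2304

0.2304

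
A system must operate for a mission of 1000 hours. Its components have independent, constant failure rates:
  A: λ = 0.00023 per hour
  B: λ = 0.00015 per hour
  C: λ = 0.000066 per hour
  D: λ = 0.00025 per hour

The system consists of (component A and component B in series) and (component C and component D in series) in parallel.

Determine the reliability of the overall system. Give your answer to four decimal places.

R(A) = exp(−0.00023 × 1000) = 0.794534
R(B) = exp(−0.00015 × 1000) = 0.860708
R(C) = exp(−0.000066 × 1000) = 0.936131
R(D) = exp(−0.00025 × 1000) = 0.778801
Series (A and B): 0.794534 × 0.860708 = 0.683862
Series (C and D): 0.936131 × 0.778801 = 0.729060
Parallel ([0.683862] and [0.729060]): 1 − (1 − 0.683862)(1 − 0.729060) = 0.9143

0.9143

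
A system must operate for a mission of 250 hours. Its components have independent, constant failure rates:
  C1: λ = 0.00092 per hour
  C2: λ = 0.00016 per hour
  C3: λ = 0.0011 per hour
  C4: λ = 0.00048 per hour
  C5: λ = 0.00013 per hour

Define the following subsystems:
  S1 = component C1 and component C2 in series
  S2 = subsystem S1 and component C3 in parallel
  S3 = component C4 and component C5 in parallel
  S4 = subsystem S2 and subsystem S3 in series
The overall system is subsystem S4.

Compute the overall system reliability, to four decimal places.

R(C1) = exp(−0.00092 × 250) = 0.794534
R(C2) = exp(−0.00016 × 250) = 0.960789
R(C3) = exp(−0.0011 × 250) = 0.759572
R(C4) = exp(−0.00048 × 250) = 0.886920
R(C5) = exp(−0.00013 × 250) = 0.968022
Series (C1 and C2): 0.794534 × 0.960789 = 0.763380
Parallel ([0.763380] and C3): 1 − (1 − 0.763380)(1 − 0.759572) = 0.943110
Parallel (C4 and C5): 1 − (1 − 0.886920)(1 − 0.968022) = 0.996384
Series ([0.943110] and [0.996384]): 0.943110 × 0.996384 = 0.9397

0.9397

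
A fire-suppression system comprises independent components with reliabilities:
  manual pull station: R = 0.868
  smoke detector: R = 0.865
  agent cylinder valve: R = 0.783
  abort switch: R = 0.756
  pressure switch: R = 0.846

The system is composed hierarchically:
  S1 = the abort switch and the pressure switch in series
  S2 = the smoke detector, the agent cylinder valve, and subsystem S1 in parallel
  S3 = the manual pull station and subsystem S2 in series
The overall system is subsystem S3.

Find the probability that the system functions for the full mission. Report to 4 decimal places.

0.8588

Series (abort switch and pressure switch): 0.756000 × 0.846000 = 0.639576
Parallel (smoke detector, agent cylinder valve, and [0.639576]): 1 − (1 − 0.865000)(1 − 0.783000)(1 − 0.639576) = 0.989441
Series (manual pull station and [0.989441]): 0.868000 × 0.989441 = 0.8588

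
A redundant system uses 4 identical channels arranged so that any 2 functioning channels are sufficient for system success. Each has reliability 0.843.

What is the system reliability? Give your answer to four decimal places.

0.9863

R = Σ_{i=2}^{4} C(4,i) p^i (1−p)^{4−i} with p = 0.843
C(4,2)·0.843^2·0.157^2 = 0.105101
C(4,3)·0.843^3·0.157^1 = 0.376220
C(4,4)·0.843^4·0.157^0 = 0.505022
Sum = 0.9863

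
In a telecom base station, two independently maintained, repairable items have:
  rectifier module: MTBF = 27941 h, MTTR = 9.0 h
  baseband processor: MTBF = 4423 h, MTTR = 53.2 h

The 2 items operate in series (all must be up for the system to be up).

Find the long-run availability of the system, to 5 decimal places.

A(rectifier module) = MTBF/(MTBF+MTTR) = 27941/(27941+9.0) = 0.999678
A(baseband processor) = MTBF/(MTBF+MTTR) = 4423/(4423+53.2) = 0.988115
Series availability: 0.999678 × 0.988115 = 0.98780

0.98780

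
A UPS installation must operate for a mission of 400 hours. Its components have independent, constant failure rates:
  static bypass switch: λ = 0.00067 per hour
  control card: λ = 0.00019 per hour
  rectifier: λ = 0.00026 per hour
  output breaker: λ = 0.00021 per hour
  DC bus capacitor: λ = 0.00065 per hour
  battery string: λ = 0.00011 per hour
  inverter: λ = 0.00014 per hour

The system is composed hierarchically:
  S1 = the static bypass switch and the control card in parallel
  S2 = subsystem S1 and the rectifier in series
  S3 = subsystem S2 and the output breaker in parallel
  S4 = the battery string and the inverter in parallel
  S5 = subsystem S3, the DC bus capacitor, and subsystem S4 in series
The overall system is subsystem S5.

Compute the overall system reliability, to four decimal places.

R(static bypass switch) = exp(−0.00067 × 400) = 0.764908
R(control card) = exp(−0.00019 × 400) = 0.926816
R(rectifier) = exp(−0.00026 × 400) = 0.901225
R(output breaker) = exp(−0.00021 × 400) = 0.919431
R(DC bus capacitor) = exp(−0.00065 × 400) = 0.771052
R(battery string) = exp(−0.00011 × 400) = 0.956954
R(inverter) = exp(−0.00014 × 400) = 0.945539
Parallel (static bypass switch and control card): 1 − (1 − 0.764908)(1 − 0.926816) = 0.982795
Series ([0.982795] and rectifier): 0.982795 × 0.901225 = 0.885719
Parallel ([0.885719] and output breaker): 1 − (1 − 0.885719)(1 − 0.919431) = 0.990792
Parallel (battery string and inverter): 1 − (1 − 0.956954)(1 − 0.945539) = 0.997656
Series ([0.990792], DC bus capacitor, and [0.997656]): 0.990792 × 0.771052 × 0.997656 = 0.7622

0.7622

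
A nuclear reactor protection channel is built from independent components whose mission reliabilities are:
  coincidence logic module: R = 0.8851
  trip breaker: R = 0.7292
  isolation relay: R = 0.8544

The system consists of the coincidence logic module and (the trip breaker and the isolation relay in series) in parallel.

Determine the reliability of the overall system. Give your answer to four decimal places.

Series (trip breaker and isolation relay): 0.729200 × 0.854400 = 0.623028
Parallel (coincidence logic module and [0.623028]): 1 − (1 − 0.885100)(1 − 0.623028) = 0.9567

0.9567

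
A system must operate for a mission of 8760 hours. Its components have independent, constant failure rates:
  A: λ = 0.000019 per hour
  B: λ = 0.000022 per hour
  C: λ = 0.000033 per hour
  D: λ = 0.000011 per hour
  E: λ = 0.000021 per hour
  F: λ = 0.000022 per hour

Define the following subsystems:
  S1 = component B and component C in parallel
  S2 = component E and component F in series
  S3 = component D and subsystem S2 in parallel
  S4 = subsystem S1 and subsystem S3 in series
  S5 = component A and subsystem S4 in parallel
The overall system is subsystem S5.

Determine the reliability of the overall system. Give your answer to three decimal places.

R(A) = exp(−0.000019 × 8760) = 0.84667
R(B) = exp(−0.000022 × 8760) = 0.82471
R(C) = exp(−0.000033 × 8760) = 0.74895
R(D) = exp(−0.000011 × 8760) = 0.90814
R(E) = exp(−0.000021 × 8760) = 0.83197
R(F) = exp(−0.000022 × 8760) = 0.82471
Parallel (B and C): 1 − (1 − 0.82471)(1 − 0.74895) = 0.95599
Series (E and F): 0.83197 × 0.82471 = 0.68613
Parallel (D and [0.68613]): 1 − (1 − 0.90814)(1 − 0.68613) = 0.97117
Series ([0.95599] and [0.97117]): 0.95599 × 0.97117 = 0.92843
Parallel (A and [0.92843]): 1 − (1 − 0.84667)(1 − 0.92843) = 0.989

0.989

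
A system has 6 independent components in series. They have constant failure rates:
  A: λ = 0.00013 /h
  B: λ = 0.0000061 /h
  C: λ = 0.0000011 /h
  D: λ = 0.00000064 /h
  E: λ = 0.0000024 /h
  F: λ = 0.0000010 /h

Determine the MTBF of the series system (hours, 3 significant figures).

Series of exponential components: λ_sys = Σ λ_i
λ_sys = 0.00013 + 0.0000061 + 0.0000011 + 0.00000064 + 0.0000024 + 0.0000010 = 1.4124e-04 /h
MTBF = 1 / λ_sys = 7080 h

7080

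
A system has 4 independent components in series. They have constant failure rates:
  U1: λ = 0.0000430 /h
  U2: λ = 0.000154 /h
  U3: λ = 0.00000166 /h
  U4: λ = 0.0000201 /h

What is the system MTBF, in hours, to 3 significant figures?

4570

Series of exponential components: λ_sys = Σ λ_i
λ_sys = 0.0000430 + 0.000154 + 0.00000166 + 0.0000201 = 2.1876e-04 /h
MTBF = 1 / λ_sys = 4570 h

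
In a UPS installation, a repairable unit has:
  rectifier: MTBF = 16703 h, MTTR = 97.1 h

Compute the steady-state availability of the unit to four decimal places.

0.9942

A(rectifier) = MTBF/(MTBF+MTTR) = 16703/(16703+97.1) = 0.9942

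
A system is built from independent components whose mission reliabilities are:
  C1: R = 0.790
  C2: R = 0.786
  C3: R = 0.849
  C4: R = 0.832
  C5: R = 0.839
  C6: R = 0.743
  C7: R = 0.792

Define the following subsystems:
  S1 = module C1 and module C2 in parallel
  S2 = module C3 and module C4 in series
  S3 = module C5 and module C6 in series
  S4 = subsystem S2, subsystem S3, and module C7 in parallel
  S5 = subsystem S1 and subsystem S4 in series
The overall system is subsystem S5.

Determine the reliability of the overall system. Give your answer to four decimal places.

Parallel (C1 and C2): 1 − (1 − 0.790000)(1 − 0.786000) = 0.955060
Series (C3 and C4): 0.849000 × 0.832000 = 0.706368
Series (C5 and C6): 0.839000 × 0.743000 = 0.623377
Parallel ([0.706368], [0.623377], and C7): 1 − (1 − 0.706368)(1 − 0.623377)(1 − 0.792000) = 0.976998
Series ([0.955060] and [0.976998]): 0.955060 × 0.976998 = 0.9331

0.9331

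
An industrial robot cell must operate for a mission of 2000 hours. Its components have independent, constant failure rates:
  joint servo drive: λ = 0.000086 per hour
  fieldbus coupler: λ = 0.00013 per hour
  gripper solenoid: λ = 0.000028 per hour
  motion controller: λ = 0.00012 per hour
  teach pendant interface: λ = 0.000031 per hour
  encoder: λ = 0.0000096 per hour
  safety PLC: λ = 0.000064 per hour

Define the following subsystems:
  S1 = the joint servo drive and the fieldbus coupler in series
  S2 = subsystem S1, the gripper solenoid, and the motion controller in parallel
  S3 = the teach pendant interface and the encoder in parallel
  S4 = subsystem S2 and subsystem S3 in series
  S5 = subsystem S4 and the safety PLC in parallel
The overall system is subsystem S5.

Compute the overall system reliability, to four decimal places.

0.9994

R(joint servo drive) = exp(−0.000086 × 2000) = 0.841979
R(fieldbus coupler) = exp(−0.00013 × 2000) = 0.771052
R(gripper solenoid) = exp(−0.000028 × 2000) = 0.945539
R(motion controller) = exp(−0.00012 × 2000) = 0.786628
R(teach pendant interface) = exp(−0.000031 × 2000) = 0.939883
R(encoder) = exp(−0.0000096 × 2000) = 0.980983
R(safety PLC) = exp(−0.000064 × 2000) = 0.879853
Series (joint servo drive and fieldbus coupler): 0.841979 × 0.771052 = 0.649210
Parallel ([0.649210], gripper solenoid, and motion controller): 1 − (1 − 0.649210)(1 − 0.945539)(1 − 0.786628) = 0.995924
Parallel (teach pendant interface and encoder): 1 − (1 − 0.939883)(1 − 0.980983) = 0.998857
Series ([0.995924] and [0.998857]): 0.995924 × 0.998857 = 0.994786
Parallel ([0.994786] and safety PLC): 1 − (1 − 0.994786)(1 − 0.879853) = 0.9994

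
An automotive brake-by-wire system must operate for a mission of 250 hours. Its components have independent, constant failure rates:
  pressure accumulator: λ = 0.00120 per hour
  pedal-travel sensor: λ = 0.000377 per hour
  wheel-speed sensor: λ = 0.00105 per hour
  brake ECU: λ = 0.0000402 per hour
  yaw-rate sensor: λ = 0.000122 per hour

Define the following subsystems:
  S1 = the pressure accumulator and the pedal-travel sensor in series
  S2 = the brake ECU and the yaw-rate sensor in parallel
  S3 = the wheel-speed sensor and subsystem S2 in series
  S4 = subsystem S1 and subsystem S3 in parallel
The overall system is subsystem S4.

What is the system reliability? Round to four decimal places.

0.9247

R(pressure accumulator) = exp(−0.00120 × 250) = 0.740818
R(pedal-travel sensor) = exp(−0.000377 × 250) = 0.910055
R(wheel-speed sensor) = exp(−0.00105 × 250) = 0.769126
R(brake ECU) = exp(−0.0000402 × 250) = 0.990000
R(yaw-rate sensor) = exp(−0.000122 × 250) = 0.969960
Series (pressure accumulator and pedal-travel sensor): 0.740818 × 0.910055 = 0.674185
Parallel (brake ECU and yaw-rate sensor): 1 − (1 − 0.990000)(1 − 0.969960) = 0.999700
Series (wheel-speed sensor and [0.999700]): 0.769126 × 0.999700 = 0.768895
Parallel ([0.674185] and [0.768895]): 1 − (1 − 0.674185)(1 − 0.768895) = 0.9247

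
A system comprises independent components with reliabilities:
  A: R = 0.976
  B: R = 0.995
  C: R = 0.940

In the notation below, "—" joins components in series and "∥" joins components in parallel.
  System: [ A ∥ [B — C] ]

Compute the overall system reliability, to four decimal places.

Series (B and C): 0.995000 × 0.940000 = 0.935300
Parallel (A and [0.935300]): 1 − (1 − 0.976000)(1 − 0.935300) = 0.9984

0.9984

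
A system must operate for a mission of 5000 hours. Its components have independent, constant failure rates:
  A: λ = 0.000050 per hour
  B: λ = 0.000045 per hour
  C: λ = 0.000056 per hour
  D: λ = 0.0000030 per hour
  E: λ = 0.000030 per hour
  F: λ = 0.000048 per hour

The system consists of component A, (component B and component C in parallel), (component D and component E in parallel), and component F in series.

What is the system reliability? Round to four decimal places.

0.5813

R(A) = exp(−0.000050 × 5000) = 0.778801
R(B) = exp(−0.000045 × 5000) = 0.798516
R(C) = exp(−0.000056 × 5000) = 0.755784
R(D) = exp(−0.0000030 × 5000) = 0.985112
R(E) = exp(−0.000030 × 5000) = 0.860708
R(F) = exp(−0.000048 × 5000) = 0.786628
Parallel (B and C): 1 − (1 − 0.798516)(1 − 0.755784) = 0.950794
Parallel (D and E): 1 − (1 − 0.985112)(1 − 0.860708) = 0.997926
Series (A, [0.950794], [0.997926], and F): 0.778801 × 0.950794 × 0.997926 × 0.786628 = 0.5813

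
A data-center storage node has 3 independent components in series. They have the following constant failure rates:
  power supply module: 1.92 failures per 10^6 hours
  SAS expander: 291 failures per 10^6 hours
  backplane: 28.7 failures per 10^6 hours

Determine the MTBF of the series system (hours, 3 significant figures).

Series of exponential components: λ_sys = Σ λ_i
λ_sys = 0.00000192 + 0.000291 + 0.0000287 = 3.2162e-04 /h
MTBF = 1 / λ_sys = 3110 h

3110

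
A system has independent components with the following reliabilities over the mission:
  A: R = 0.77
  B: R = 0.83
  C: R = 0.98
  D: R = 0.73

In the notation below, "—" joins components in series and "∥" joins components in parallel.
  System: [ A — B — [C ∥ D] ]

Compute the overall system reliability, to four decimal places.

Parallel (C and D): 1 − (1 − 0.980000)(1 − 0.730000) = 0.994600
Series (A, B, and [0.994600]): 0.770000 × 0.830000 × 0.994600 = 0.6356

0.6356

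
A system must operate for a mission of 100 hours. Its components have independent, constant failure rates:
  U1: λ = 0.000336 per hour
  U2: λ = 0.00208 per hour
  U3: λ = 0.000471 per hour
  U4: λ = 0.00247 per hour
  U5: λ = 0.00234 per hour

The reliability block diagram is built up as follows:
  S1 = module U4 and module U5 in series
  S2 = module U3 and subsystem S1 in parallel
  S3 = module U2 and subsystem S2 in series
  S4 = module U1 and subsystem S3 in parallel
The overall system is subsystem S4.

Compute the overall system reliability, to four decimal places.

0.9933

R(U1) = exp(−0.000336 × 100) = 0.966958
R(U2) = exp(−0.00208 × 100) = 0.812207
R(U3) = exp(−0.000471 × 100) = 0.953992
R(U4) = exp(−0.00247 × 100) = 0.781141
R(U5) = exp(−0.00234 × 100) = 0.791362
Series (U4 and U5): 0.781141 × 0.791362 = 0.618165
Parallel (U3 and [0.618165]): 1 − (1 − 0.953992)(1 − 0.618165) = 0.982433
Series (U2 and [0.982433]): 0.812207 × 0.982433 = 0.797939
Parallel (U1 and [0.797939]): 1 − (1 − 0.966958)(1 − 0.797939) = 0.9933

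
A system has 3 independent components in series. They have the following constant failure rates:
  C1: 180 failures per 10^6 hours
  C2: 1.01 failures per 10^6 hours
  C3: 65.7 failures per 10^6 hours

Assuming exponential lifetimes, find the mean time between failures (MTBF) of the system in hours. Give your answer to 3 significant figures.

4050

Series of exponential components: λ_sys = Σ λ_i
λ_sys = 0.000180 + 0.00000101 + 0.0000657 = 2.4671e-04 /h
MTBF = 1 / λ_sys = 4050 h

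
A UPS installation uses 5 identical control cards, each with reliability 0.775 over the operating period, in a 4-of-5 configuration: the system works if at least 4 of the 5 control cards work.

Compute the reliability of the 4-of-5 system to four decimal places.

R = Σ_{i=4}^{5} C(5,i) p^i (1−p)^{5−i} with p = 0.775
C(5,4)·0.775^4·0.225^1 = 0.405844
C(5,5)·0.775^5·0.225^0 = 0.279582
Sum = 0.6854

0.6854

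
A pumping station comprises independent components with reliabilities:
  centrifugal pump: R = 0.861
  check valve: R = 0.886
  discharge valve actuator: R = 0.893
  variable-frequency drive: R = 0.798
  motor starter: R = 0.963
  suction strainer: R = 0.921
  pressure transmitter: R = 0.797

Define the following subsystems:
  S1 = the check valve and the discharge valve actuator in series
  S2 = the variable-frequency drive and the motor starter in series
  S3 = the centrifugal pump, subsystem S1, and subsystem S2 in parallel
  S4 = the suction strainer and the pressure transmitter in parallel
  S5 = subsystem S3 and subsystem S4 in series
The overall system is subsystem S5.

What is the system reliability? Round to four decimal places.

0.9774

Series (check valve and discharge valve actuator): 0.886000 × 0.893000 = 0.791198
Series (variable-frequency drive and motor starter): 0.798000 × 0.963000 = 0.768474
Parallel (centrifugal pump, [0.791198], and [0.768474]): 1 − (1 − 0.861000)(1 − 0.791198)(1 − 0.768474) = 0.993280
Parallel (suction strainer and pressure transmitter): 1 − (1 − 0.921000)(1 − 0.797000) = 0.983963
Series ([0.993280] and [0.983963]): 0.993280 × 0.983963 = 0.9774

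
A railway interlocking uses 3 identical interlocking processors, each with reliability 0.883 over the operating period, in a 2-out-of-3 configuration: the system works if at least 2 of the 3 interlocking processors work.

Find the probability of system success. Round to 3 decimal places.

0.962

R = Σ_{i=2}^{3} C(3,i) p^i (1−p)^{3−i} with p = 0.883
C(3,2)·0.883^2·0.117^1 = 0.27367
C(3,3)·0.883^3·0.117^0 = 0.68847
Sum = 0.962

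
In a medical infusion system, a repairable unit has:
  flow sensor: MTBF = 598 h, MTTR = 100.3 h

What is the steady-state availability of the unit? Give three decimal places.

0.856

A(flow sensor) = MTBF/(MTBF+MTTR) = 598/(598+100.3) = 0.856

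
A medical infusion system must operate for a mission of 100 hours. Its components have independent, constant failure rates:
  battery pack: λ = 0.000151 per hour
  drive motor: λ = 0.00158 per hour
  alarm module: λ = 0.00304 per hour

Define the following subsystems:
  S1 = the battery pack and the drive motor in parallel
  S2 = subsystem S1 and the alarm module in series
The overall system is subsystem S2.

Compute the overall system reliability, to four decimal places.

0.7362

R(battery pack) = exp(−0.000151 × 100) = 0.985013
R(drive motor) = exp(−0.00158 × 100) = 0.853850
R(alarm module) = exp(−0.00304 × 100) = 0.737861
Parallel (battery pack and drive motor): 1 − (1 − 0.985013)(1 − 0.853850) = 0.997810
Series ([0.997810] and alarm module): 0.997810 × 0.737861 = 0.7362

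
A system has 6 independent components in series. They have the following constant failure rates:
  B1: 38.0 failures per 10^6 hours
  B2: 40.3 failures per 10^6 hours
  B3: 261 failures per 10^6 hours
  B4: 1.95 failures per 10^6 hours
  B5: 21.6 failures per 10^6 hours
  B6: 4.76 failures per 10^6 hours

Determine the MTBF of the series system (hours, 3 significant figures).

Series of exponential components: λ_sys = Σ λ_i
λ_sys = 0.0000380 + 0.0000403 + 0.000261 + 0.00000195 + 0.0000216 + 0.00000476 = 3.6761e-04 /h
MTBF = 1 / λ_sys = 2720 h

2720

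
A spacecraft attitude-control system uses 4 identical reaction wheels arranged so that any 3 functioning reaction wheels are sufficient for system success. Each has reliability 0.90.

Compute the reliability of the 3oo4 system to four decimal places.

0.9477

R = Σ_{i=3}^{4} C(4,i) p^i (1−p)^{4−i} with p = 0.90
C(4,3)·0.90^3·0.10^1 = 0.291600
C(4,4)·0.90^4·0.10^0 = 0.656100
Sum = 0.9477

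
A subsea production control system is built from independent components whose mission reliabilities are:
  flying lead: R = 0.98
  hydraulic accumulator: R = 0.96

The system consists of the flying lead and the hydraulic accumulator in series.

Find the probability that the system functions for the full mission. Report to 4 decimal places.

0.9408

Series (flying lead and hydraulic accumulator): 0.980000 × 0.960000 = 0.9408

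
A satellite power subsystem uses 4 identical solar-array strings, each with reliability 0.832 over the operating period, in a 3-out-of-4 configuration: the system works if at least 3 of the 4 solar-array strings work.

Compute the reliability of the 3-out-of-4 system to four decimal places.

R = Σ_{i=3}^{4} C(4,i) p^i (1−p)^{4−i} with p = 0.832
C(4,3)·0.832^3·0.168^1 = 0.387025
C(4,4)·0.832^4·0.168^0 = 0.479174
Sum = 0.8662

0.8662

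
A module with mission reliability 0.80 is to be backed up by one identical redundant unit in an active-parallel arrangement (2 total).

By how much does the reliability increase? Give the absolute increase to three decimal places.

0.160

R_before = 0.80
R_after = 1 − (1 − 0.80)^2 = 0.960
ΔR = 0.960 − 0.80 = 0.160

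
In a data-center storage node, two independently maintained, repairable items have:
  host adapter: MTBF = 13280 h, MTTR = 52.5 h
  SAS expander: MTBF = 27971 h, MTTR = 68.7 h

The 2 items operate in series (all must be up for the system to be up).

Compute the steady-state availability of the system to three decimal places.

A(host adapter) = MTBF/(MTBF+MTTR) = 13280/(13280+52.5) = 0.996062
A(SAS expander) = MTBF/(MTBF+MTTR) = 27971/(27971+68.7) = 0.997550
Series availability: 0.996062 × 0.997550 = 0.994

0.994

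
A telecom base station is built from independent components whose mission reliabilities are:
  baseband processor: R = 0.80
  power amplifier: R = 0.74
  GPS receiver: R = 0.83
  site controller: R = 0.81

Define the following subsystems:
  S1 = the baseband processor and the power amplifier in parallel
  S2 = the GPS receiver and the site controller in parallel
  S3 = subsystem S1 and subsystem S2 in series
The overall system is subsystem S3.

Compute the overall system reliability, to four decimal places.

0.9174

Parallel (baseband processor and power amplifier): 1 − (1 − 0.800000)(1 − 0.740000) = 0.948000
Parallel (GPS receiver and site controller): 1 − (1 − 0.830000)(1 − 0.810000) = 0.967700
Series ([0.948000] and [0.967700]): 0.948000 × 0.967700 = 0.9174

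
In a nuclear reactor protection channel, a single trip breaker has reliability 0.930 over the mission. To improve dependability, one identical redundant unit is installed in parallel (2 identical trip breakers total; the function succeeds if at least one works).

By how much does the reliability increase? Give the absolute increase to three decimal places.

0.065

R_before = 0.930
R_after = 1 − (1 − 0.930)^2 = 0.995
ΔR = 0.995 − 0.930 = 0.065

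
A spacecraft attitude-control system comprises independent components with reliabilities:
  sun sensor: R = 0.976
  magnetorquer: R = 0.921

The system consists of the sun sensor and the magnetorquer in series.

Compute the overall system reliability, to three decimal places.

0.899

Series (sun sensor and magnetorquer): 0.97600 × 0.92100 = 0.899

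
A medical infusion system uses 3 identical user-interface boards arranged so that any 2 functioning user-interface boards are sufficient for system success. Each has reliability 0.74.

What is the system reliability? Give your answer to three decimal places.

R = Σ_{i=2}^{3} C(3,i) p^i (1−p)^{3−i} with p = 0.74
C(3,2)·0.74^2·0.26^1 = 0.42713
C(3,3)·0.74^3·0.26^0 = 0.40522
Sum = 0.832

0.832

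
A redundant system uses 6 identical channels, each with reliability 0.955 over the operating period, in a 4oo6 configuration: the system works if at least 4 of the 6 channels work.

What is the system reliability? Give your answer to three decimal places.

0.998

R = Σ_{i=4}^{6} C(6,i) p^i (1−p)^{6−i} with p = 0.955
C(6,4)·0.955^4·0.045^2 = 0.02527
C(6,5)·0.955^5·0.045^1 = 0.21448
C(6,6)·0.955^6·0.045^0 = 0.75861
Sum = 0.998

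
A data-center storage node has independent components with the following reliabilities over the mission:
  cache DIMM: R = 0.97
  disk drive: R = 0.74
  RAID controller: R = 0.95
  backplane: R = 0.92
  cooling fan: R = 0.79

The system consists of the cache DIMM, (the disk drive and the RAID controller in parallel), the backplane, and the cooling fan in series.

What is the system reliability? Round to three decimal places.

Parallel (disk drive and RAID controller): 1 − (1 − 0.74000)(1 − 0.95000) = 0.98700
Series (cache DIMM, [0.98700], backplane, and cooling fan): 0.97000 × 0.98700 × 0.92000 × 0.79000 = 0.696

0.696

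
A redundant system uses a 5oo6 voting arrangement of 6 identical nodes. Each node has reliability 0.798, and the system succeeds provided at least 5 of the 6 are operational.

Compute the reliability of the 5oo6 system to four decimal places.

0.6504

R = Σ_{i=5}^{6} C(6,i) p^i (1−p)^{6−i} with p = 0.798
C(6,5)·0.798^5·0.202^1 = 0.392209
C(6,6)·0.798^6·0.202^0 = 0.258236
Sum = 0.6504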